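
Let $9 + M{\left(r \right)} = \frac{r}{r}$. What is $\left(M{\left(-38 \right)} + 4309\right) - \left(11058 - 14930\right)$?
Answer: $8173$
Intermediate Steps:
$M{\left(r \right)} = -8$ ($M{\left(r \right)} = -9 + \frac{r}{r} = -9 + 1 = -8$)
$\left(M{\left(-38 \right)} + 4309\right) - \left(11058 - 14930\right) = \left(-8 + 4309\right) - \left(11058 - 14930\right) = 4301 - \left(11058 - 14930\right) = 4301 - -3872 = 4301 + 3872 = 8173$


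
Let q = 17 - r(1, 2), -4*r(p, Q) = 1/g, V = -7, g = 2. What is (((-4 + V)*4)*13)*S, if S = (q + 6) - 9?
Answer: -16159/2 ≈ -8079.5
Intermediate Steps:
r(p, Q) = -1/8 (r(p, Q) = -1/4/2 = -1/4*1/2 = -1/8)
q = 137/8 (q = 17 - 1*(-1/8) = 17 + 1/8 = 137/8 ≈ 17.125)
S = 113/8 (S = (137/8 + 6) - 9 = 185/8 - 9 = 113/8 ≈ 14.125)
(((-4 + V)*4)*13)*S = (((-4 - 7)*4)*13)*(113/8) = (-11*4*13)*(113/8) = -44*13*(113/8) = -572*113/8 = -16159/2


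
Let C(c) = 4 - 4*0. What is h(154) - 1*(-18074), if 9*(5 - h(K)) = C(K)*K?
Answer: 162095/9 ≈ 18011.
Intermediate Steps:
C(c) = 4 (C(c) = 4 + 0 = 4)
h(K) = 5 - 4*K/9
h(154) - 1*(-18074) = (5 - 4/9*154) - 1*(-18074) = (5 - 616/9) + 18074 = -571/9 + 18074 = 162095/9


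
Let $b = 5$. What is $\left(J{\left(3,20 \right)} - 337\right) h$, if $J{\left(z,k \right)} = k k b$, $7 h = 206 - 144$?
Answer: $\frac{103106}{7} \approx 14729.0$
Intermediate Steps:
$h = \frac{62}{7}$ ($h = \frac{206 - 144}{7} = \frac{1}{7} \cdot 62 = \frac{62}{7} \approx 8.8571$)
$J{\left(z,k \right)} = 5 k^{2}$ ($J{\left(z,k \right)} = k k 5 = k^{2} \cdot 5 = 5 k^{2}$)
$\left(J{\left(3,20 \right)} - 337\right) h = \left(5 \cdot 20^{2} - 337\right) \frac{62}{7} = \left(5 \cdot 400 - 337\right) \frac{62}{7} = \left(2000 - 337\right) \frac{62}{7} = 1663 \cdot \frac{62}{7} = \frac{103106}{7}$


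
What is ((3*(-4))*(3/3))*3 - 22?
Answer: -58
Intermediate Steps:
((3*(-4))*(3/3))*3 - 22 = -36/3*3 - 22 = -12*1*3 - 22 = -12*3 - 22 = -36 - 22 = -58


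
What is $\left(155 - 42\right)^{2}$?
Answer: $12769$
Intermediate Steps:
$\left(155 - 42\right)^{2} = 113^{2} = 12769$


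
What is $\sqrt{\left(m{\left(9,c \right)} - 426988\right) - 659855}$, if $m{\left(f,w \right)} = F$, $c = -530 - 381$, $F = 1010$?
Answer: $i \sqrt{1085833} \approx 1042.0 i$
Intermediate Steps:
$c = -911$
$m{\left(f,w \right)} = 1010$
$\sqrt{\left(m{\left(9,c \right)} - 426988\right) - 659855} = \sqrt{\left(1010 - 426988\right) - 659855} = \sqrt{-425978 - 659855} = \sqrt{-1085833} = i \sqrt{1085833}$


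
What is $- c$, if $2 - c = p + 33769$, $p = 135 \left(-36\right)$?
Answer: $28907$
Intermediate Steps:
$p = -4860$
$c = -28907$ ($c = 2 - \left(-4860 + 33769\right) = 2 - 28909 = -28907$)
$- c = \left(-1\right) \left(-28907\right) = 28907$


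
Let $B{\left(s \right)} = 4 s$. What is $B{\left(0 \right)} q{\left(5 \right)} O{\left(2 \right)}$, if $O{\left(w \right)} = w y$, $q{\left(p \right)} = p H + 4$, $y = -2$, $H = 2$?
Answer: $0$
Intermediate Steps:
$q{\left(p \right)} = 4 + 2 p$ ($q{\left(p \right)} = p 2 + 4 = 2 p + 4 = 4 + 2 p$)
$O{\left(w \right)} = - 2 w$ ($O{\left(w \right)} = w \left(-2\right) = - 2 w$)
$B{\left(0 \right)} q{\left(5 \right)} O{\left(2 \right)} = 4 \cdot 0 \left(4 + 2 \cdot 5\right) \left(\left(-2\right) 2\right) = 0 \left(4 + 10\right) \left(-4\right) = 0 \cdot 14 \left(-4\right) = 0 \left(-4\right) = 0$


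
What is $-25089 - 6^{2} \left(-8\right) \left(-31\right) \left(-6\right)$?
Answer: $28479$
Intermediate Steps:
$-25089 - 6^{2} \left(-8\right) \left(-31\right) \left(-6\right) = -25089 - 36 \left(-8\right) \left(-31\right) \left(-6\right) = -25089 - \left(-288\right) \left(-31\right) \left(-6\right) = -25089 - 8928 \left(-6\right) = -25089 - -53568 = -25089 + 53568 = 28479$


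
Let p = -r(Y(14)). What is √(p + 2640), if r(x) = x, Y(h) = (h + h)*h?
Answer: 2*√562 ≈ 47.413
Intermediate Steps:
Y(h) = 2*h² (Y(h) = (2*h)*h = 2*h²)
p = -392 (p = -2*14² = -2*196 = -1*392 = -392)
√(p + 2640) = √(-392 + 2640) = √2248 = 2*√562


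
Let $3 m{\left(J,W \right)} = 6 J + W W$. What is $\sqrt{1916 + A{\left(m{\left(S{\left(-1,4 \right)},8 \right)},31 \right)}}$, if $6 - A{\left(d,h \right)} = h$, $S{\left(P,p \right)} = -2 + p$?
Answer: $\sqrt{1891} \approx 43.486$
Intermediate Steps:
$m{\left(J,W \right)} = 2 J + \frac{W^{2}}{3}$ ($m{\left(J,W \right)} = \frac{6 J + W W}{3} = \frac{6 J + W^{2}}{3} = \frac{W^{2} + 6 J}{3} = 2 J + \frac{W^{2}}{3}$)
$A{\left(d,h \right)} = 6 - h$
$\sqrt{1916 + A{\left(m{\left(S{\left(-1,4 \right)},8 \right)},31 \right)}} = \sqrt{1916 + \left(6 - 31\right)} = \sqrt{1916 - 25} = \sqrt{1891}$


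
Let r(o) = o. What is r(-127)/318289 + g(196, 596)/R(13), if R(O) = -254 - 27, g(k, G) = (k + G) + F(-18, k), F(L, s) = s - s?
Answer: -252120575/89439209 ≈ -2.8189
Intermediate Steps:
F(L, s) = 0
g(k, G) = G + k (g(k, G) = (k + G) + 0 = (G + k) + 0 = G + k)
R(O) = -281
r(-127)/318289 + g(196, 596)/R(13) = -127/318289 + (596 + 196)/(-281) = -127*1/318289 + 792*(-1/281) = -127/318289 - 792/281 = -252120575/89439209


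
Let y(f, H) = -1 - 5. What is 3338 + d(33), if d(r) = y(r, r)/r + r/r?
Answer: 36727/11 ≈ 3338.8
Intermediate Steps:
y(f, H) = -6
d(r) = 1 - 6/r (d(r) = -6/r + r/r = -6/r + 1 = 1 - 6/r)
3338 + d(33) = 3338 + (-6 + 33)/33 = 3338 + (1/33)*27 = 3338 + 9/11 = 36727/11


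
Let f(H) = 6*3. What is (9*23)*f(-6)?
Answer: 3726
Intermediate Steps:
f(H) = 18
(9*23)*f(-6) = (9*23)*18 = 207*18 = 3726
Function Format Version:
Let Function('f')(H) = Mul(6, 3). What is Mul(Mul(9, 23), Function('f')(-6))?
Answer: 3726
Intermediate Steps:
Function('f')(H) = 18
Mul(Mul(9, 23), Function('f')(-6)) = Mul(Mul(9, 23), 18) = Mul(207, 18) = 3726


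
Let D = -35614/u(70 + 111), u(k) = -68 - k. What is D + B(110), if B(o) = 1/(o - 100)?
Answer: 356389/2490 ≈ 143.13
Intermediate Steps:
B(o) = 1/(-100 + o)
D = 35614/249 (D = -35614/(-68 - (70 + 111)) = -35614/(-68 - 1*181) = -35614/(-68 - 181) = -35614/(-249) = -35614*(-1/249) = 35614/249 ≈ 143.03)
D + B(110) = 35614/249 + 1/(-100 + 110) = 35614/249 + 1/10 = 356389/2490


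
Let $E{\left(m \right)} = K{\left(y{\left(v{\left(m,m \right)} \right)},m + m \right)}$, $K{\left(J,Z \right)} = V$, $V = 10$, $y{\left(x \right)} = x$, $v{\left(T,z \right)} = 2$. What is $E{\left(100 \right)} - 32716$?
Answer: $-32706$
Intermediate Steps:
$K{\left(J,Z \right)} = 10$
$E{\left(m \right)} = 10$
$E{\left(100 \right)} - 32716 = 10 - 32716 = -32706$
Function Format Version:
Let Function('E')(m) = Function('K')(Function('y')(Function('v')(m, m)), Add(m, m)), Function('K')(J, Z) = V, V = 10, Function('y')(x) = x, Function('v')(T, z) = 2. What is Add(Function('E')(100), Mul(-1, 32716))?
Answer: -32706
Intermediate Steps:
Function('K')(J, Z) = 10
Function('E')(m) = 10
Add(Function('E')(100), Mul(-1, 32716)) = Add(10, Mul(-1, 32716)) = Add(10, -32716) = -32706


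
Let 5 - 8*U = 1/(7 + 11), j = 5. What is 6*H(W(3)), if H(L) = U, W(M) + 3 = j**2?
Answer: 89/24 ≈ 3.7083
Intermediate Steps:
U = 89/144 (U = 5/8 - 1/(8*(7 + 11)) = 5/8 - 1/8/18 = 5/8 - 1/8*1/18 = 5/8 - 1/144 = 89/144 ≈ 0.61806)
W(M) = 22 (W(M) = -3 + 5**2 = -3 + 25 = 22)
H(L) = 89/144
6*H(W(3)) = 6*(89/144) = 89/24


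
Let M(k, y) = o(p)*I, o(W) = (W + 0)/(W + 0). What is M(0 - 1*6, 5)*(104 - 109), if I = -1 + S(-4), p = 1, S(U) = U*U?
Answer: -75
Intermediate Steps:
S(U) = U²
o(W) = 1 (o(W) = W/W = 1)
I = 15 (I = -1 + (-4)² = -1 + 16 = 15)
M(k, y) = 15 (M(k, y) = 1*15 = 15)
M(0 - 1*6, 5)*(104 - 109) = 15*(104 - 109) = 15*(-5) = -75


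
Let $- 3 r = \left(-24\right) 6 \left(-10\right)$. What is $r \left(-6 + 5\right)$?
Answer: $480$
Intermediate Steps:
$r = -480$ ($r = - \frac{\left(-24\right) 6 \left(-10\right)}{3} = - \frac{\left(-144\right) \left(-10\right)}{3} = \left(- \frac{1}{3}\right) 1440 = -480$)
$r \left(-6 + 5\right) = - 480 \left(-6 + 5\right) = \left(-480\right) \left(-1\right) = 480$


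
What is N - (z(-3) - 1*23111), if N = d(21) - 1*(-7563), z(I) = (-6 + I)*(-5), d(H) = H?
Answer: 30650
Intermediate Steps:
z(I) = 30 - 5*I
N = 7584 (N = 21 - 1*(-7563) = 21 + 7563 = 7584)
N - (z(-3) - 1*23111) = 7584 - ((30 - 5*(-3)) - 1*23111) = 7584 - ((30 + 15) - 23111) = 7584 - (45 - 23111) = 7584 - 1*(-23066) = 7584 + 23066 = 30650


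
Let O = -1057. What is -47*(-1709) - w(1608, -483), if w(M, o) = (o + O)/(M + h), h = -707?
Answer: 72372563/901 ≈ 80325.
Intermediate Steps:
w(M, o) = (-1057 + o)/(-707 + M) (w(M, o) = (o - 1057)/(M - 707) = (-1057 + o)/(-707 + M))
-47*(-1709) - w(1608, -483) = -47*(-1709) - (-1057 - 483)/(-707 + 1608) = 80323 - (-1540)/901 = 80323 - 1*(-1540/901) = 80323 + 1540/901 = 72372563/901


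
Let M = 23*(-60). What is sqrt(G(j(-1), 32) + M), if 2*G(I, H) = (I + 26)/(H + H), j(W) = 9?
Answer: 13*I*sqrt(2090)/16 ≈ 37.145*I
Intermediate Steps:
G(I, H) = (26 + I)/(4*H) (G(I, H) = ((I + 26)/(H + H))/2 = ((26 + I)/((2*H)))/2 = ((26 + I)*(1/(2*H)))/2 = ((26 + I)/(2*H))/2 = (26 + I)/(4*H))
M = -1380
sqrt(G(j(-1), 32) + M) = sqrt((1/4)*(26 + 9)/32 - 1380) = sqrt((1/4)*(1/32)*35 - 1380) = sqrt(35/128 - 1380) = sqrt(-176605/128) = 13*I*sqrt(2090)/16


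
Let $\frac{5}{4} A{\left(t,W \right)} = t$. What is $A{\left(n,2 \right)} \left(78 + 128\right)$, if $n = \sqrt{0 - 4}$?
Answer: $\frac{1648 i}{5} \approx 329.6 i$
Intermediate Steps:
$n = 2 i$ ($n = \sqrt{-4} = 2 i \approx 2.0 i$)
$A{\left(t,W \right)} = \frac{4 t}{5}$
$A{\left(n,2 \right)} \left(78 + 128\right) = \frac{4 \cdot 2 i}{5} \left(78 + 128\right) = \frac{8 i}{5} \cdot 206 = \frac{1648 i}{5}$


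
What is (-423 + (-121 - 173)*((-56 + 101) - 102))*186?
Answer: 3038310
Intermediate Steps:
(-423 + (-121 - 173)*((-56 + 101) - 102))*186 = (-423 - 294*(45 - 102))*186 = (-423 - 294*(-57))*186 = (-423 + 16758)*186 = 16335*186 = 3038310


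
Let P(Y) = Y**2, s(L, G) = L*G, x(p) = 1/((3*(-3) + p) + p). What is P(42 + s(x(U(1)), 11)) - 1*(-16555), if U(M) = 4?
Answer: 17516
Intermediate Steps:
x(p) = 1/(-9 + 2*p) (x(p) = 1/((-9 + p) + p) = 1/(-9 + 2*p))
s(L, G) = G*L
P(42 + s(x(U(1)), 11)) - 1*(-16555) = (42 + 11/(-9 + 2*4))**2 - 1*(-16555) = (42 + 11/(-9 + 8))**2 + 16555 = (42 + 11/(-1))**2 + 16555 = (42 + 11*(-1))**2 + 16555 = (42 - 11)**2 + 16555 = 31**2 + 16555 = 961 + 16555 = 17516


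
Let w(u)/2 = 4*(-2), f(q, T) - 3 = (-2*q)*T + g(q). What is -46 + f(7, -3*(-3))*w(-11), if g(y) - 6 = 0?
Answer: 1826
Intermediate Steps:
g(y) = 6 (g(y) = 6 + 0 = 6)
f(q, T) = 9 - 2*T*q (f(q, T) = 3 + ((-2*q)*T + 6) = 3 + (-2*T*q + 6) = 3 + (6 - 2*T*q) = 9 - 2*T*q)
w(u) = -16 (w(u) = 2*(4*(-2)) = 2*(-8) = -16)
-46 + f(7, -3*(-3))*w(-11) = -46 + (9 - 2*(-3*(-3))*7)*(-16) = -46 + (9 - 2*9*7)*(-16) = -46 + (9 - 126)*(-16) = -46 - 117*(-16) = -46 + 1872 = 1826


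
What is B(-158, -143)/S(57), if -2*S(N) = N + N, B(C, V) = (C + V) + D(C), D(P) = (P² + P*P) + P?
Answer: -49469/57 ≈ -867.88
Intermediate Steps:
D(P) = P + 2*P² (D(P) = (P² + P²) + P = 2*P² + P = P + 2*P²)
B(C, V) = C + V + C*(1 + 2*C) (B(C, V) = (C + V) + C*(1 + 2*C) = C + V + C*(1 + 2*C))
S(N) = -N (S(N) = -(N + N)/2 = -N)
B(-158, -143)/S(57) = (-158 - 143 - 158*(1 + 2*(-158)))/((-1*57)) = (-158 - 143 - 158*(1 - 316))/(-57) = (-158 - 143 - 158*(-315))*(-1/57) = (-158 - 143 + 49770)*(-1/57) = 49469*(-1/57) = -49469/57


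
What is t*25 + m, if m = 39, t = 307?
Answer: 7714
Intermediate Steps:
t*25 + m = 307*25 + 39 = 7675 + 39 = 7714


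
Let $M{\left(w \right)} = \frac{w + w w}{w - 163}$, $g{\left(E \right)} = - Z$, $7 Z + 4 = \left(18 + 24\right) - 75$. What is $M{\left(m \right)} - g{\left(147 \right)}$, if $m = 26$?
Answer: $- \frac{9983}{959} \approx -10.41$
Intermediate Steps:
$Z = - \frac{37}{7}$ ($Z = - \frac{4}{7} + \frac{\left(18 + 24\right) - 75}{7} = - \frac{4}{7} + \frac{42 - 75}{7} = - \frac{4}{7} + \frac{1}{7} \left(-33\right) = - \frac{4}{7} - \frac{33}{7} = - \frac{37}{7} \approx -5.2857$)
$g{\left(E \right)} = \frac{37}{7}$ ($g{\left(E \right)} = \left(-1\right) \left(- \frac{37}{7}\right) = \frac{37}{7}$)
$M{\left(w \right)} = \frac{w + w^{2}}{-163 + w}$
$M{\left(m \right)} - g{\left(147 \right)} = \frac{26 \left(1 + 26\right)}{-163 + 26} - \frac{37}{7} = 26 \frac{1}{-137} \cdot 27 - \frac{37}{7} = 26 \left(- \frac{1}{137}\right) 27 - \frac{37}{7} = - \frac{702}{137} - \frac{37}{7} = - \frac{9983}{959}$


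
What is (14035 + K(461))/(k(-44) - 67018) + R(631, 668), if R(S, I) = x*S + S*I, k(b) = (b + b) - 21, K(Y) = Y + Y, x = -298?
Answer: 15672125733/67127 ≈ 2.3347e+5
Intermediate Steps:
K(Y) = 2*Y
k(b) = -21 + 2*b (k(b) = 2*b - 21 = -21 + 2*b)
R(S, I) = -298*S + I*S (R(S, I) = -298*S + S*I = -298*S + I*S)
(14035 + K(461))/(k(-44) - 67018) + R(631, 668) = (14035 + 2*461)/((-21 + 2*(-44)) - 67018) + 631*(-298 + 668) = (14035 + 922)/((-21 - 88) - 67018) + 631*370 = 14957/(-109 - 67018) + 233470 = 14957/(-67127) + 233470 = 14957*(-1/67127) + 233470 = -14957/67127 + 233470 = 15672125733/67127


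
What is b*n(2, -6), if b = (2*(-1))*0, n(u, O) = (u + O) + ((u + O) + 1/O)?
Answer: 0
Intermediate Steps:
n(u, O) = 1/O + 2*O + 2*u (n(u, O) = (O + u) + ((O + u) + 1/O) = (O + u) + (O + u + 1/O) = 1/O + 2*O + 2*u)
b = 0 (b = -2*0 = 0)
b*n(2, -6) = 0*((1 + 2*(-6)*(-6 + 2))/(-6)) = 0*(-(1 + 2*(-6)*(-4))/6) = 0*(-(1 + 48)/6) = 0*(-1/6*49) = 0*(-49/6) = 0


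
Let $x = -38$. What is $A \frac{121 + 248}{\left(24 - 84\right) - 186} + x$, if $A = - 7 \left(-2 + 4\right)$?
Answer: $-17$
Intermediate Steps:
$A = -14$ ($A = \left(-7\right) 2 = -14$)
$A \frac{121 + 248}{\left(24 - 84\right) - 186} + x = - 14 \frac{121 + 248}{\left(24 - 84\right) - 186} - 38 = - 14 \frac{369}{-60 - 186} - 38 = - 14 \frac{369}{-246} - 38 = - 14 \cdot 369 \left(- \frac{1}{246}\right) - 38 = \left(-14\right) \left(- \frac{3}{2}\right) - 38 = 21 - 38 = -17$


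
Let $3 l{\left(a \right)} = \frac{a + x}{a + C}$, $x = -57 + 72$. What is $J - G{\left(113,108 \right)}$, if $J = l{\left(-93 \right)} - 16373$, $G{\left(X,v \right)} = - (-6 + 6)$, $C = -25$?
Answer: $- \frac{965994}{59} \approx -16373.0$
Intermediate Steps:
$x = 15$
$G{\left(X,v \right)} = 0$ ($G{\left(X,v \right)} = \left(-1\right) 0 = 0$)
$l{\left(a \right)} = \frac{15 + a}{3 \left(-25 + a\right)}$ ($l{\left(a \right)} = \frac{\left(a + 15\right) \frac{1}{a - 25}}{3} = \frac{\left(15 + a\right) \frac{1}{-25 + a}}{3} = \frac{\frac{1}{-25 + a} \left(15 + a\right)}{3} = \frac{15 + a}{3 \left(-25 + a\right)}$)
$J = - \frac{965994}{59}$ ($J = \frac{15 - 93}{3 \left(-25 - 93\right)} - 16373 = \frac{1}{3} \frac{1}{-118} \left(-78\right) - 16373 = \frac{1}{3} \left(- \frac{1}{118}\right) \left(-78\right) - 16373 = \frac{13}{59} - 16373 = - \frac{965994}{59} \approx -16373.0$)
$J - G{\left(113,108 \right)} = - \frac{965994}{59} - 0 = - \frac{965994}{59} + 0 = - \frac{965994}{59}$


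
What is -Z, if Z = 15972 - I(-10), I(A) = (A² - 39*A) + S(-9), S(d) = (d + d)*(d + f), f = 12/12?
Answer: -15338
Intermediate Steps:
f = 1 (f = 12*(1/12) = 1)
S(d) = 2*d*(1 + d) (S(d) = (d + d)*(d + 1) = (2*d)*(1 + d) = 2*d*(1 + d))
I(A) = 144 + A² - 39*A (I(A) = (A² - 39*A) + 2*(-9)*(1 - 9) = (A² - 39*A) + 2*(-9)*(-8) = (A² - 39*A) + 144 = 144 + A² - 39*A)
Z = 15338 (Z = 15972 - (144 + (-10)² - 39*(-10)) = 15972 - (144 + 100 + 390) = 15972 - 1*634 = 15972 - 634 = 15338)
-Z = -1*15338 = -15338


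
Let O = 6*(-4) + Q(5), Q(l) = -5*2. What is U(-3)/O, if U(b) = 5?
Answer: -5/34 ≈ -0.14706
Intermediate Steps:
Q(l) = -10
O = -34 (O = 6*(-4) - 10 = -24 - 10 = -34)
U(-3)/O = 5/(-34) = -1/34*5 = -5/34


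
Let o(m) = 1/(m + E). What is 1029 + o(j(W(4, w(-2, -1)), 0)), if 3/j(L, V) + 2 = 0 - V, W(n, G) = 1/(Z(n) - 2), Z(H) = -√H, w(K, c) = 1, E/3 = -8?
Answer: 52477/51 ≈ 1029.0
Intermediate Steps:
E = -24 (E = 3*(-8) = -24)
W(n, G) = 1/(-2 - √n) (W(n, G) = 1/(-√n - 2) = 1/(-2 - √n))
j(L, V) = 3/(-2 - V) (j(L, V) = 3/(-2 + (0 - V)) = 3/(-2 - V))
o(m) = 1/(-24 + m) (o(m) = 1/(m - 24) = 1/(-24 + m))
1029 + o(j(W(4, w(-2, -1)), 0)) = 1029 + 1/(-24 - 3/(2 + 0)) = 1029 + 1/(-24 - 3/2) = 1029 + 1/(-51/2) = 1029 - 2/51 = 52477/51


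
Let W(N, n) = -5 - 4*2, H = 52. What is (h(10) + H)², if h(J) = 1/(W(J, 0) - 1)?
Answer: 528529/196 ≈ 2696.6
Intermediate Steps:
W(N, n) = -13 (W(N, n) = -5 - 8 = -13)
h(J) = -1/14 (h(J) = 1/(-13 - 1) = 1/(-14) = -1/14)
(h(10) + H)² = (-1/14 + 52)² = (727/14)² = 528529/196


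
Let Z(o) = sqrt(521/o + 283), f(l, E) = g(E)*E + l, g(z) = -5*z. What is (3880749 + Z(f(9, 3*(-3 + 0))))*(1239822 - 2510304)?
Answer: -4930421751018 - 211747*sqrt(1227017)/11 ≈ -4.9304e+12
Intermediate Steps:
f(l, E) = l - 5*E**2 (f(l, E) = (-5*E)*E + l = -5*E**2 + l = l - 5*E**2)
Z(o) = sqrt(283 + 521/o)
(3880749 + Z(f(9, 3*(-3 + 0))))*(1239822 - 2510304) = (3880749 + sqrt(283 + 521/(9 - 5*9*(-3 + 0)**2)))*(1239822 - 2510304) = (3880749 + sqrt(283 + 521/(9 - 5*(3*(-3))**2)))*(-1270482) = (3880749 + sqrt(283 + 521/(9 - 5*(-9)**2)))*(-1270482) = (3880749 + sqrt(283 + 521/(9 - 5*81)))*(-1270482) = (3880749 + sqrt(283 + 521/(9 - 405)))*(-1270482) = (3880749 + sqrt(283 + 521/(-396)))*(-1270482) = (3880749 + sqrt(283 + 521*(-1/396)))*(-1270482) = (3880749 + sqrt(283 - 521/396))*(-1270482) = (3880749 + sqrt(111547/396))*(-1270482) = (3880749 + sqrt(1227017)/66)*(-1270482) = -4930421751018 - 211747*sqrt(1227017)/11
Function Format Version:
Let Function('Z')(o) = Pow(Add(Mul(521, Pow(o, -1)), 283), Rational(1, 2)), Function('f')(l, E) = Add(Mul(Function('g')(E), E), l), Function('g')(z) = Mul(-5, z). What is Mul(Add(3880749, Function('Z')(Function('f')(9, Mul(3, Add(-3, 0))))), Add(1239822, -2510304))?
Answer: Add(-4930421751018, Mul(Rational(-211747, 11), Pow(1227017, Rational(1, 2)))) ≈ -4.9304e+12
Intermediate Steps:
Function('f')(l, E) = Add(l, Mul(-5, Pow(E, 2))) (Function('f')(l, E) = Add(Mul(Mul(-5, E), E), l) = Add(Mul(-5, Pow(E, 2)), l) = Add(l, Mul(-5, Pow(E, 2))))
Function('Z')(o) = Pow(Add(283, Mul(521, Pow(o, -1))), Rational(1, 2))
Mul(Add(3880749, Function('Z')(Function('f')(9, Mul(3, Add(-3, 0))))), Add(1239822, -2510304)) = Mul(Add(3880749, Pow(Add(283, Mul(521, Pow(Add(9, Mul(-5, Pow(Mul(3, Add(-3, 0)), 2))), -1))), Rational(1, 2))), Add(1239822, -2510304)) = Mul(Add(3880749, Pow(Add(283, Mul(521, Pow(Add(9, Mul(-5, Pow(Mul(3, -3), 2))), -1))), Rational(1, 2))), -1270482) = Mul(Add(3880749, Pow(Add(283, Mul(521, Pow(Add(9, Mul(-5, Pow(-9, 2))), -1))), Rational(1, 2))), -1270482) = Mul(Add(3880749, Pow(Add(283, Mul(521, Pow(Add(9, Mul(-5, 81)), -1))), Rational(1, 2))), -1270482) = Mul(Add(3880749, Pow(Add(283, Mul(521, Pow(Add(9, -405), -1))), Rational(1, 2))), -1270482) = Mul(Add(3880749, Pow(Add(283, Mul(521, Pow(-396, -1))), Rational(1, 2))), -1270482) = Mul(Add(3880749, Pow(Add(283, Mul(521, Rational(-1, 396))), Rational(1, 2))), -1270482) = Mul(Add(3880749, Pow(Add(283, Rational(-521, 396)), Rational(1, 2))), -1270482) = Mul(Add(3880749, Pow(Rational(111547, 396), Rational(1, 2))), -1270482) = Mul(Add(3880749, Mul(Rational(1, 66), Pow(1227017, Rational(1, 2)))), -1270482) = Add(-4930421751018, Mul(Rational(-211747, 11), Pow(1227017, Rational(1, 2))))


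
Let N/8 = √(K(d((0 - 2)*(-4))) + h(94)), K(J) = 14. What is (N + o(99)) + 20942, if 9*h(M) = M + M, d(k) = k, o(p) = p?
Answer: 21041 + 8*√314/3 ≈ 21088.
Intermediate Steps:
h(M) = 2*M/9 (h(M) = (M + M)/9 = (2*M)/9 = 2*M/9)
N = 8*√314/3 (N = 8*√(14 + (2/9)*94) = 8*√(14 + 188/9) = 8*√(314/9) = 8*(√314/3) = 8*√314/3 ≈ 47.253)
(N + o(99)) + 20942 = (8*√314/3 + 99) + 20942 = (99 + 8*√314/3) + 20942 = 21041 + 8*√314/3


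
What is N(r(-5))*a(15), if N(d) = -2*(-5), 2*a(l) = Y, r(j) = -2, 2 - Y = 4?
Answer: -10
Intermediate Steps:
Y = -2 (Y = 2 - 1*4 = 2 - 4 = -2)
a(l) = -1 (a(l) = (1/2)*(-2) = -1)
N(d) = 10
N(r(-5))*a(15) = 10*(-1) = -10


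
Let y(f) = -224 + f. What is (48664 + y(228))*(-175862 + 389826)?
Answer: 10413199952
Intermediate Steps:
(48664 + y(228))*(-175862 + 389826) = (48664 + (-224 + 228))*(-175862 + 389826) = (48664 + 4)*213964 = 48668*213964 = 10413199952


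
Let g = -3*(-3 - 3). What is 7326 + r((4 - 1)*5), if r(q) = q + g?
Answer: 7359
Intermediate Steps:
g = 18 (g = -3*(-6) = 18)
r(q) = 18 + q (r(q) = q + 18 = 18 + q)
7326 + r((4 - 1)*5) = 7326 + (18 + (4 - 1)*5) = 7326 + (18 + 3*5) = 7326 + (18 + 15) = 7326 + 33 = 7359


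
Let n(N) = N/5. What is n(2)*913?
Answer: 1826/5 ≈ 365.20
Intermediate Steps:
n(N) = N/5 (n(N) = N*(1/5) = N/5)
n(2)*913 = ((1/5)*2)*913 = (2/5)*913 = 1826/5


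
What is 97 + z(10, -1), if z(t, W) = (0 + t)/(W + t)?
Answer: 883/9 ≈ 98.111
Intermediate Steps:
z(t, W) = t/(W + t)
97 + z(10, -1) = 97 + 10/(-1 + 10) = 97 + 10/9 = 883/9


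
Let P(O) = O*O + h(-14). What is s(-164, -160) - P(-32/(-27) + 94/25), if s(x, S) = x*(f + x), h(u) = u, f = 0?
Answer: 12249726506/455625 ≈ 26886.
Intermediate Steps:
P(O) = -14 + O² (P(O) = O*O - 14 = O² - 14 = -14 + O²)
s(x, S) = x² (s(x, S) = x*(0 + x) = x*x = x²)
s(-164, -160) - P(-32/(-27) + 94/25) = (-164)² - (-14 + (-32/(-27) + 94/25)²) = 26896 - (-14 + (-32*(-1/27) + 94*(1/25))²) = 26896 - (-14 + (32/27 + 94/25)²) = 26896 - (-14 + (3338/675)²) = 26896 - (-14 + 11142244/455625) = 26896 - 1*4763494/455625 = 26896 - 4763494/455625 = 12249726506/455625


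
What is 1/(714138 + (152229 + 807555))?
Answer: 1/1673922 ≈ 5.9740e-7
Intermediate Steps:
1/(714138 + (152229 + 807555)) = 1/(714138 + 959784) = 1/1673922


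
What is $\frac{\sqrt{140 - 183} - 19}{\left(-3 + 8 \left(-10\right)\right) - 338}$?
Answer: $\frac{19}{421} - \frac{i \sqrt{43}}{421} \approx 0.045131 - 0.015576 i$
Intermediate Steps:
$\frac{\sqrt{140 - 183} - 19}{\left(-3 + 8 \left(-10\right)\right) - 338} = \frac{\sqrt{140 - 183} - 19}{\left(-3 - 80\right) - 338} = \frac{\sqrt{140 - 183} - 19}{-83 - 338} = \frac{\sqrt{-43} - 19}{-421} = \left(i \sqrt{43} - 19\right) \left(- \frac{1}{421}\right) = \left(-19 + i \sqrt{43}\right) \left(- \frac{1}{421}\right) = \frac{19}{421} - \frac{i \sqrt{43}}{421}$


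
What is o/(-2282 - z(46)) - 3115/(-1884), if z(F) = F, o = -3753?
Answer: 1193531/365496 ≈ 3.2655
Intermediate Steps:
o/(-2282 - z(46)) - 3115/(-1884) = -3753/(-2282 - 1*46) - 3115/(-1884) = -3753/(-2282 - 46) - 3115*(-1/1884) = -3753/(-2328) + 3115/1884 = -3753*(-1/2328) + 3115/1884 = 1251/776 + 3115/1884 = 1193531/365496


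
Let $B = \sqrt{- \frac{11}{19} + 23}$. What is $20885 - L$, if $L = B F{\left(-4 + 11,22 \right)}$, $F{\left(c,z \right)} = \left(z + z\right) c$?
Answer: $20885 - \frac{308 \sqrt{8094}}{19} \approx 19427.0$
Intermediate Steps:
$B = \frac{\sqrt{8094}}{19}$ ($B = \sqrt{\left(-11\right) \frac{1}{19} + 23} = \sqrt{- \frac{11}{19} + 23} = \sqrt{\frac{426}{19}} = \frac{\sqrt{8094}}{19} \approx 4.7351$)
$F{\left(c,z \right)} = 2 c z$ ($F{\left(c,z \right)} = 2 z c = 2 c z$)
$L = \frac{308 \sqrt{8094}}{19}$ ($L = \frac{\sqrt{8094}}{19} \cdot 2 \left(-4 + 11\right) 22 = \frac{\sqrt{8094}}{19} \cdot 2 \cdot 7 \cdot 22 = \frac{\sqrt{8094}}{19} \cdot 308 = \frac{308 \sqrt{8094}}{19} \approx 1458.4$)
$20885 - L = 20885 - \frac{308 \sqrt{8094}}{19}$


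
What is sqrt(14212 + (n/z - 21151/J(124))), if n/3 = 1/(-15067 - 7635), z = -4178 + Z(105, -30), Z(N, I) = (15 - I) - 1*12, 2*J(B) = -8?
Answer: sqrt(172665810629522738345)/94099790 ≈ 139.64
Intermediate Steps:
J(B) = -4 (J(B) = (1/2)*(-8) = -4)
Z(N, I) = 3 - I (Z(N, I) = (15 - I) - 12 = 3 - I)
z = -4145 (z = -4178 + (3 - 1*(-30)) = -4178 + (3 + 30) = -4178 + 33 = -4145)
n = -3/22702 (n = 3/(-15067 - 7635) = 3/(-22702) = 3*(-1/22702) = -3/22702 ≈ -0.00013215)
sqrt(14212 + (n/z - 21151/J(124))) = sqrt(14212 + (-3/22702/(-4145) - 21151/(-4))) = sqrt(14212 + (-3/22702*(-1/4145) - 21151*(-1/4))) = sqrt(14212 + (3/94099790 + 21151/4)) = sqrt(14212 + 995152329151/188199580) = sqrt(3669844760111/188199580) = sqrt(172665810629522738345)/94099790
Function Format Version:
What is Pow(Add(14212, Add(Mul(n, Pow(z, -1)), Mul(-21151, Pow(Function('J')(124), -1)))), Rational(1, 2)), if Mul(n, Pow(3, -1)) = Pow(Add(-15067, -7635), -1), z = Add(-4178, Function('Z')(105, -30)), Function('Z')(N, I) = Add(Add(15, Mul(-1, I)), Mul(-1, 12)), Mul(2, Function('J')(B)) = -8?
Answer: Mul(Rational(1, 94099790), Pow(172665810629522738345, Rational(1, 2))) ≈ 139.64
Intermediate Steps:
Function('J')(B) = -4 (Function('J')(B) = Mul(Rational(1, 2), -8) = -4)
Function('Z')(N, I) = Add(3, Mul(-1, I)) (Function('Z')(N, I) = Add(Add(15, Mul(-1, I)), -12) = Add(3, Mul(-1, I)))
z = -4145 (z = Add(-4178, Add(3, Mul(-1, -30))) = Add(-4178, Add(3, 30)) = Add(-4178, 33) = -4145)
n = Rational(-3, 22702) (n = Mul(3, Pow(Add(-15067, -7635), -1)) = Mul(3, Pow(-22702, -1)) = Mul(3, Rational(-1, 22702)) = Rational(-3, 22702) ≈ -0.00013215)
Pow(Add(14212, Add(Mul(n, Pow(z, -1)), Mul(-21151, Pow(Function('J')(124), -1)))), Rational(1, 2)) = Pow(Add(14212, Add(Mul(Rational(-3, 22702), Pow(-4145, -1)), Mul(-21151, Pow(-4, -1)))), Rational(1, 2)) = Pow(Add(14212, Add(Mul(Rational(-3, 22702), Rational(-1, 4145)), Mul(-21151, Rational(-1, 4)))), Rational(1, 2)) = Pow(Add(14212, Add(Rational(3, 94099790), Rational(21151, 4))), Rational(1, 2)) = Pow(Add(14212, Rational(995152329151, 188199580)), Rational(1, 2)) = Pow(Rational(3669844760111, 188199580), Rational(1, 2)) = Mul(Rational(1, 94099790), Pow(172665810629522738345, Rational(1, 2)))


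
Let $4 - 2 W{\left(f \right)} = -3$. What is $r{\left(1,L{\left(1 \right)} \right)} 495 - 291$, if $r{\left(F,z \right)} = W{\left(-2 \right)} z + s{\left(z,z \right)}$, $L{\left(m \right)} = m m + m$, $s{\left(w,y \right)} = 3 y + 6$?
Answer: $9114$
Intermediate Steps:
$W{\left(f \right)} = \frac{7}{2}$ ($W{\left(f \right)} = 2 - - \frac{3}{2} = 2 + \frac{3}{2} = \frac{7}{2}$)
$s{\left(w,y \right)} = 6 + 3 y$
$L{\left(m \right)} = m + m^{2}$ ($L{\left(m \right)} = m^{2} + m = m + m^{2}$)
$r{\left(F,z \right)} = 6 + \frac{13 z}{2}$ ($r{\left(F,z \right)} = \frac{7 z}{2} + \left(6 + 3 z\right) = 6 + \frac{13 z}{2}$)
$r{\left(1,L{\left(1 \right)} \right)} 495 - 291 = \left(6 + \frac{13 \cdot 1 \left(1 + 1\right)}{2}\right) 495 - 291 = \left(6 + \frac{13 \cdot 1 \cdot 2}{2}\right) 495 - 291 = \left(6 + \frac{13}{2} \cdot 2\right) 495 - 291 = \left(6 + 13\right) 495 - 291 = 19 \cdot 495 - 291 = 9405 - 291 = 9114$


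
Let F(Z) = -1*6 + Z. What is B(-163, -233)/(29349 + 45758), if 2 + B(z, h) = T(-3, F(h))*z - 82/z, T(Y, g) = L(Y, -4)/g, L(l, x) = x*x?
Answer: 366788/2925943399 ≈ 0.00012536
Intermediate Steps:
L(l, x) = x**2
F(Z) = -6 + Z
T(Y, g) = 16/g (T(Y, g) = (-4)**2/g = 16/g)
B(z, h) = -2 - 82/z + 16*z/(-6 + h) (B(z, h) = -2 + ((16/(-6 + h))*z - 82/z) = -2 + (16*z/(-6 + h) - 82/z) = -2 + (-82/z + 16*z/(-6 + h)) = -2 - 82/z + 16*z/(-6 + h))
B(-163, -233)/(29349 + 45758) = (2*(246 - 41*(-233) + 8*(-163)**2 - 1*(-163)*(-6 - 233))/(-163*(-6 - 233)))/(29349 + 45758) = (2*(-1/163)*(246 + 9553 + 8*26569 - 1*(-163)*(-239))/(-239))/75107 = (2*(-1/163)*(-1/239)*(246 + 9553 + 212552 - 38957))*(1/75107) = (2*(-1/163)*(-1/239)*183394)*(1/75107) = (366788/38957)*(1/75107) = 366788/2925943399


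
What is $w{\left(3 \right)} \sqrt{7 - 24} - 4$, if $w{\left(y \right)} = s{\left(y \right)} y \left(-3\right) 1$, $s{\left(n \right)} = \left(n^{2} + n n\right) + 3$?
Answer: $-4 - 189 i \sqrt{17} \approx -4.0 - 779.27 i$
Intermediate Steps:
$s{\left(n \right)} = 3 + 2 n^{2}$ ($s{\left(n \right)} = \left(n^{2} + n^{2}\right) + 3 = 2 n^{2} + 3 = 3 + 2 n^{2}$)
$w{\left(y \right)} = - 3 y \left(3 + 2 y^{2}\right)$ ($w{\left(y \right)} = \left(3 + 2 y^{2}\right) y \left(-3\right) 1 = \left(3 + 2 y^{2}\right) - 3 y 1 = \left(3 + 2 y^{2}\right) \left(- 3 y\right) = - 3 y \left(3 + 2 y^{2}\right)$)
$w{\left(3 \right)} \sqrt{7 - 24} - 4 = \left(\left(-9\right) 3 - 6 \cdot 3^{3}\right) \sqrt{7 - 24} - 4 = \left(-27 - 162\right) \sqrt{-17} - 4 = \left(-27 - 162\right) i \sqrt{17} - 4 = - 189 i \sqrt{17} - 4 = -4 - 189 i \sqrt{17}$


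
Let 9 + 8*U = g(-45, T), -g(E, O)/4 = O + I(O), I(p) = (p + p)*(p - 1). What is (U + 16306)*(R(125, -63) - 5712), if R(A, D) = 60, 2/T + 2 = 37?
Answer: -225780476499/2450 ≈ -9.2155e+7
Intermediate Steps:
T = 2/35 (T = 2/(-2 + 37) = 2/35 ≈ 0.057143)
I(p) = 2*p*(-1 + p) (I(p) = (2*p)*(-1 + p) = 2*p*(-1 + p))
g(E, O) = -4*O - 8*O*(-1 + O) (g(E, O) = -4*(O + 2*O*(-1 + O)) = -4*O - 8*O*(-1 + O))
U = -10777/9800 (U = -9/8 + (4*(2/35)*(1 - 2*2/35))/8 = -9/8 + (4*(2/35)*(1 - 4/35))/8 = -9/8 + (4*(2/35)*(31/35))/8 = -9/8 + (1/8)*(248/1225) = -9/8 + 31/1225 = -10777/9800 ≈ -1.0997)
(U + 16306)*(R(125, -63) - 5712) = (-10777/9800 + 16306)*(60 - 5712) = (159788023/9800)*(-5652) = -225780476499/2450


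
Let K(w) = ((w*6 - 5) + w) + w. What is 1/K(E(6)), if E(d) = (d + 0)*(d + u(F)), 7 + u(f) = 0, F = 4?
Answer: -1/53 ≈ -0.018868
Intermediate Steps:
u(f) = -7 (u(f) = -7 + 0 = -7)
E(d) = d*(-7 + d) (E(d) = (d + 0)*(d - 7) = d*(-7 + d))
K(w) = -5 + 8*w (K(w) = ((6*w - 5) + w) + w = ((-5 + 6*w) + w) + w = (-5 + 7*w) + w = -5 + 8*w)
1/K(E(6)) = 1/(-5 + 8*(6*(-7 + 6))) = 1/(-5 + 8*(6*(-1))) = 1/(-5 + 8*(-6)) = 1/(-5 - 48) = 1/(-53) = -1/53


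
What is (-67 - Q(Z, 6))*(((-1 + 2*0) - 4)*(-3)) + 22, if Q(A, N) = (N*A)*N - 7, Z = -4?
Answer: 1282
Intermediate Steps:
Q(A, N) = -7 + A*N**2 (Q(A, N) = (A*N)*N - 7 = A*N**2 - 7 = -7 + A*N**2)
(-67 - Q(Z, 6))*(((-1 + 2*0) - 4)*(-3)) + 22 = (-67 - (-7 - 4*6**2))*(((-1 + 2*0) - 4)*(-3)) + 22 = (-67 - (-7 - 4*36))*(((-1 + 0) - 4)*(-3)) + 22 = (-67 - (-7 - 144))*((-1 - 4)*(-3)) + 22 = (-67 - 1*(-151))*(-5*(-3)) + 22 = (-67 + 151)*15 + 22 = 84*15 + 22 = 1260 + 22 = 1282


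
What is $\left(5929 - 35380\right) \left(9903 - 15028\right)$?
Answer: $150936375$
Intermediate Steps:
$\left(5929 - 35380\right) \left(9903 - 15028\right) = \left(-29451\right) \left(-5125\right) = 150936375$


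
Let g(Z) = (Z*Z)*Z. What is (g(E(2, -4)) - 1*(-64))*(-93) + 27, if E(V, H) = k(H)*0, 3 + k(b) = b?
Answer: -5925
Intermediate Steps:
k(b) = -3 + b
E(V, H) = 0 (E(V, H) = (-3 + H)*0 = 0)
g(Z) = Z³ (g(Z) = Z²*Z = Z³)
(g(E(2, -4)) - 1*(-64))*(-93) + 27 = (0³ - 1*(-64))*(-93) + 27 = (0 + 64)*(-93) + 27 = 64*(-93) + 27 = -5952 + 27 = -5925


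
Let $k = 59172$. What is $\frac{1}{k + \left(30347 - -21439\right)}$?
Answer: $\frac{1}{110958} \approx 9.0124 \cdot 10^{-6}$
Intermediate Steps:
$\frac{1}{k + \left(30347 - -21439\right)} = \frac{1}{59172 + \left(30347 - -21439\right)} = \frac{1}{59172 + \left(30347 + 21439\right)} = \frac{1}{59172 + 51786} = \frac{1}{110958}$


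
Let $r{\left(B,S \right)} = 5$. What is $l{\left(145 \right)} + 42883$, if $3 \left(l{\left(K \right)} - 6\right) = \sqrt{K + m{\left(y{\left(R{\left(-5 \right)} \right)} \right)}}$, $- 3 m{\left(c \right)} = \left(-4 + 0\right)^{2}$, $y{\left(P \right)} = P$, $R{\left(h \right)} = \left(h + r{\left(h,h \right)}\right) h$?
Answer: $42889 + \frac{\sqrt{1257}}{9} \approx 42893.0$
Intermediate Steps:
$R{\left(h \right)} = h \left(5 + h\right)$ ($R{\left(h \right)} = \left(h + 5\right) h = \left(5 + h\right) h = h \left(5 + h\right)$)
$m{\left(c \right)} = - \frac{16}{3}$ ($m{\left(c \right)} = - \frac{\left(-4 + 0\right)^{2}}{3} = - \frac{\left(-4\right)^{2}}{3} = \left(- \frac{1}{3}\right) 16 = - \frac{16}{3}$)
$l{\left(K \right)} = 6 + \frac{\sqrt{- \frac{16}{3} + K}}{3}$ ($l{\left(K \right)} = 6 + \frac{\sqrt{K - \frac{16}{3}}}{3} = 6 + \frac{\sqrt{- \frac{16}{3} + K}}{3}$)
$l{\left(145 \right)} + 42883 = \left(6 + \frac{\sqrt{-48 + 9 \cdot 145}}{9}\right) + 42883 = \left(6 + \frac{\sqrt{-48 + 1305}}{9}\right) + 42883 = \left(6 + \frac{\sqrt{1257}}{9}\right) + 42883 = 42889 + \frac{\sqrt{1257}}{9}$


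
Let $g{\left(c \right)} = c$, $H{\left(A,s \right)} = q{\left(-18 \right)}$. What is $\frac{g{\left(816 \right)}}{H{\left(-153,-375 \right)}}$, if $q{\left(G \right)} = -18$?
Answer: $- \frac{136}{3} \approx -45.333$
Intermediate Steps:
$H{\left(A,s \right)} = -18$
$\frac{g{\left(816 \right)}}{H{\left(-153,-375 \right)}} = \frac{816}{-18} = 816 \left(- \frac{1}{18}\right) = - \frac{136}{3}$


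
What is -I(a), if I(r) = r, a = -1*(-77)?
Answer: -77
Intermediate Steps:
a = 77
-I(a) = -1*77 = -77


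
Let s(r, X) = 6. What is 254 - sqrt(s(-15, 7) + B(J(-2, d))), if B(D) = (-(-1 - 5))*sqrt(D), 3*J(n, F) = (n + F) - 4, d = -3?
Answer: 254 - sqrt(6 + 6*I*sqrt(3)) ≈ 251.0 - 1.732*I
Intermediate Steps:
J(n, F) = -4/3 + F/3 + n/3 (J(n, F) = ((n + F) - 4)/3 = ((F + n) - 4)/3 = (-4 + F + n)/3 = -4/3 + F/3 + n/3)
B(D) = 6*sqrt(D) (B(D) = (-1*(-6))*sqrt(D) = 6*sqrt(D))
254 - sqrt(s(-15, 7) + B(J(-2, d))) = 254 - sqrt(6 + 6*sqrt(-4/3 + (1/3)*(-3) + (1/3)*(-2))) = 254 - sqrt(6 + 6*sqrt(-4/3 - 1 - 2/3)) = 254 - sqrt(6 + 6*sqrt(-3)) = 254 - sqrt(6 + 6*(I*sqrt(3))) = 254 - sqrt(6 + 6*I*sqrt(3))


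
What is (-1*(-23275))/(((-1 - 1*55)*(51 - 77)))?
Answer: 3325/208 ≈ 15.986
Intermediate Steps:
(-1*(-23275))/(((-1 - 1*55)*(51 - 77))) = 23275/(((-1 - 55)*(-26))) = 23275/((-56*(-26))) = 23275/1456 = 23275*(1/1456) = 3325/208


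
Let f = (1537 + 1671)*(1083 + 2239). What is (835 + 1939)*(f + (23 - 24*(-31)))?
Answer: 29564579082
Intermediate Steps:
f = 10656976 (f = 3208*3322 = 10656976)
(835 + 1939)*(f + (23 - 24*(-31))) = (835 + 1939)*(10656976 + (23 - 24*(-31))) = 2774*(10656976 + (23 + 744)) = 2774*(10656976 + 767) = 2774*10657743 = 29564579082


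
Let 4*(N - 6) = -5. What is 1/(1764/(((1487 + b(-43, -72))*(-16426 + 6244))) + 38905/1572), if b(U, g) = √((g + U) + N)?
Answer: 1557841193499622156404/38554406061464923501741 - 51782563514304*I/38554406061464923501741 ≈ 0.040406 - 1.3431e-9*I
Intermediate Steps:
N = 19/4 (N = 6 + (¼)*(-5) = 6 - 5/4 = 19/4 ≈ 4.7500)
b(U, g) = √(19/4 + U + g) (b(U, g) = √((g + U) + 19/4) = √((U + g) + 19/4) = √(19/4 + U + g))
1/(1764/(((1487 + b(-43, -72))*(-16426 + 6244))) + 38905/1572) = 1/(1764/(((1487 + √(19 + 4*(-43) + 4*(-72))/2)*(-16426 + 6244))) + 38905/1572) = 1/(1764/(((1487 + √(19 - 172 - 288)/2)*(-10182))) + 38905*(1/1572)) = 1/(1764/(((1487 + √(-441)/2)*(-10182))) + 38905/1572) = 1/(1764/(((1487 + (21*I)/2)*(-10182))) + 38905/1572) = 1/(1764/(((1487 + 21*I/2)*(-10182))) + 38905/1572) = 1/(1764/(-15140634 - 106911*I) + 38905/1572) = 1/(1764*((-15140634 + 106911*I)/229250227883877) + 38905/1572) = 1/(196*(-15140634 + 106911*I)/25472247542653 + 38905/1572) = 1/(38905/1572 + 196*(-15140634 + 106911*I)/25472247542653)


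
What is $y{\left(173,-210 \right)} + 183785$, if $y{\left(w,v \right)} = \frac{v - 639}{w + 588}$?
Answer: $\frac{139859536}{761} \approx 1.8378 \cdot 10^{5}$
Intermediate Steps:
$y{\left(w,v \right)} = \frac{-639 + v}{588 + w}$
$y{\left(173,-210 \right)} + 183785 = \frac{-639 - 210}{588 + 173} + 183785 = \frac{1}{761} \left(-849\right) + 183785 = - \frac{849}{761} + 183785 = \frac{139859536}{761}$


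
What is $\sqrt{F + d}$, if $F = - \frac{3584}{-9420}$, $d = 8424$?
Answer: $\frac{2 \sqrt{11680456170}}{2355} \approx 91.784$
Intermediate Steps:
$F = \frac{896}{2355}$ ($F = \left(-3584\right) \left(- \frac{1}{9420}\right) = \frac{896}{2355} \approx 0.38047$)
$\sqrt{F + d} = \sqrt{\frac{896}{2355} + 8424} = \sqrt{\frac{19839416}{2355}} = \frac{2 \sqrt{11680456170}}{2355}$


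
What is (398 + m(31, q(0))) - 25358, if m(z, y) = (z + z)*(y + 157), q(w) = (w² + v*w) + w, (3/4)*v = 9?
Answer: -15226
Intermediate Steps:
v = 12 (v = (4/3)*9 = 12)
q(w) = w² + 13*w (q(w) = (w² + 12*w) + w = w² + 13*w)
m(z, y) = 2*z*(157 + y) (m(z, y) = (2*z)*(157 + y) = 2*z*(157 + y))
(398 + m(31, q(0))) - 25358 = (398 + 2*31*(157 + 0*(13 + 0))) - 25358 = (398 + 2*31*(157 + 0*13)) - 25358 = (398 + 2*31*(157 + 0)) - 25358 = (398 + 2*31*157) - 25358 = (398 + 9734) - 25358 = 10132 - 25358 = -15226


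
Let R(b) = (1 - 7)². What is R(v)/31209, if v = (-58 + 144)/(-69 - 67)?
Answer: 12/10403 ≈ 0.0011535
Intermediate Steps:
v = -43/68 (v = 86/(-136) = 86*(-1/136) = -43/68 ≈ -0.63235)
R(b) = 36 (R(b) = (-6)² = 36)
R(v)/31209 = 36/31209 = 36*(1/31209) = 12/10403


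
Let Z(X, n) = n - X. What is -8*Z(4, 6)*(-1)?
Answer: 16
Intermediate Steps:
-8*Z(4, 6)*(-1) = -8*(6 - 1*4)*(-1) = -8*(6 - 4)*(-1) = -8*2*(-1) = -16*(-1) = 16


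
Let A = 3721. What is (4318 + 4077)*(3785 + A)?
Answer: 63012870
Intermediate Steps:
(4318 + 4077)*(3785 + A) = (4318 + 4077)*(3785 + 3721) = 8395*7506 = 63012870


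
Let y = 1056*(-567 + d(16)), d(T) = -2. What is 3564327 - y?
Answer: 4165191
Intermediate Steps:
y = -600864 (y = 1056*(-567 - 2) = 1056*(-569) = -600864)
3564327 - y = 3564327 - 1*(-600864) = 3564327 + 600864 = 4165191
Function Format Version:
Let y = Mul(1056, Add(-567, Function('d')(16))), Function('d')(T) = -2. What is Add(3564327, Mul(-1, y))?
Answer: 4165191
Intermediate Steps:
y = -600864 (y = Mul(1056, Add(-567, -2)) = Mul(1056, -569) = -600864)
Add(3564327, Mul(-1, y)) = Add(3564327, Mul(-1, -600864)) = Add(3564327, 600864) = 4165191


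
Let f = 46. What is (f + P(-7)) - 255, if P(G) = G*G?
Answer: -160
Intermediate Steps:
P(G) = G**2
(f + P(-7)) - 255 = (46 + (-7)**2) - 255 = (46 + 49) - 255 = 95 - 255 = -160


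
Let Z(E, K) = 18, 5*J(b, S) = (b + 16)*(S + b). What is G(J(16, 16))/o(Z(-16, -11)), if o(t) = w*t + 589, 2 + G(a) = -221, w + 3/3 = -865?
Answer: 223/14999 ≈ 0.014868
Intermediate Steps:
J(b, S) = (16 + b)*(S + b)/5 (J(b, S) = ((b + 16)*(S + b))/5 = ((16 + b)*(S + b))/5 = (16 + b)*(S + b)/5)
w = -866 (w = -1 - 865 = -866)
G(a) = -223 (G(a) = -2 - 221 = -223)
o(t) = 589 - 866*t (o(t) = -866*t + 589 = 589 - 866*t)
G(J(16, 16))/o(Z(-16, -11)) = -223/(589 - 866*18) = -223/(589 - 15588) = -223/(-14999) = -223*(-1/14999) = 223/14999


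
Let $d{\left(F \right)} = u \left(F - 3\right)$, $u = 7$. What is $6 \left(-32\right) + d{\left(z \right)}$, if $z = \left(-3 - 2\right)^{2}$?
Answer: $-38$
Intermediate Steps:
$z = 25$ ($z = \left(-5\right)^{2} = 25$)
$d{\left(F \right)} = -21 + 7 F$ ($d{\left(F \right)} = 7 \left(F - 3\right) = 7 \left(-3 + F\right) = -21 + 7 F$)
$6 \left(-32\right) + d{\left(z \right)} = 6 \left(-32\right) + \left(-21 + 7 \cdot 25\right) = -192 + \left(-21 + 175\right) = -192 + 154 = -38$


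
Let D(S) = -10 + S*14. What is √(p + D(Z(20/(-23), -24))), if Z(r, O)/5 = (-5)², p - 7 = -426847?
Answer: 10*I*√4251 ≈ 652.0*I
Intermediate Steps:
p = -426840 (p = 7 - 426847 = -426840)
Z(r, O) = 125 (Z(r, O) = 5*(-5)² = 5*25 = 125)
D(S) = -10 + 14*S
√(p + D(Z(20/(-23), -24))) = √(-426840 + (-10 + 14*125)) = √(-426840 + (-10 + 1750)) = √(-426840 + 1740) = √(-425100) = 10*I*√4251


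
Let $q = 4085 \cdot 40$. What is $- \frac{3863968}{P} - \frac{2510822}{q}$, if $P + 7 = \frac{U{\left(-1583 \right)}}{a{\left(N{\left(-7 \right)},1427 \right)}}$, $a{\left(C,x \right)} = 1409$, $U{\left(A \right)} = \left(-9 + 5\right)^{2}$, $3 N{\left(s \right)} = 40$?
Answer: $\frac{10343941243681}{18709300} \approx 5.5288 \cdot 10^{5}$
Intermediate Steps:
$N{\left(s \right)} = \frac{40}{3}$ ($N{\left(s \right)} = \frac{1}{3} \cdot 40 = \frac{40}{3}$)
$U{\left(A \right)} = 16$ ($U{\left(A \right)} = \left(-4\right)^{2} = 16$)
$P = - \frac{9847}{1409}$ ($P = -7 + \frac{16}{1409} = - \frac{9847}{1409} \approx -6.9886$)
$q = 163400$
$- \frac{3863968}{P} - \frac{2510822}{q} = - \frac{3863968}{- \frac{9847}{1409}} - \frac{2510822}{163400} = \left(-3863968\right) \left(- \frac{1409}{9847}\right) - \frac{1255411}{81700} = \frac{5444330912}{9847} - \frac{1255411}{81700} = \frac{10343941243681}{18709300}$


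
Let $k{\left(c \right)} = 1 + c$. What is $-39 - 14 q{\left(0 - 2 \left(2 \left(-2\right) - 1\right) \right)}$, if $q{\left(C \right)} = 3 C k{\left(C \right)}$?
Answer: $-4659$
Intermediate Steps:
$q{\left(C \right)} = 3 C \left(1 + C\right)$
$-39 - 14 q{\left(0 - 2 \left(2 \left(-2\right) - 1\right) \right)} = -39 - 14 \cdot 3 \left(0 - 2 \left(2 \left(-2\right) - 1\right)\right) \left(1 - 2 \left(2 \left(-2\right) - 1\right)\right) = -39 - 14 \cdot 3 \left(0 - 2 \left(-4 - 1\right)\right) \left(1 + \left(0 - 2 \left(-4 - 1\right)\right)\right) = -39 - 14 \cdot 3 \left(0 - -10\right) \left(1 + \left(0 - -10\right)\right) = -39 - 14 \cdot 3 \left(0 + 10\right) \left(1 + \left(0 + 10\right)\right) = -39 - 14 \cdot 3 \cdot 10 \left(1 + 10\right) = -39 - 14 \cdot 3 \cdot 10 \cdot 11 = -39 - 4620 = -4659$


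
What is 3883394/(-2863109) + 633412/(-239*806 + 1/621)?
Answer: -1590754414410790/342501455521717 ≈ -4.6445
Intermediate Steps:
3883394/(-2863109) + 633412/(-239*806 + 1/621) = 3883394*(-1/2863109) + 633412/(-192634 + 1/621) = -3883394/2863109 + 633412/(-119625713/621) = -3883394/2863109 + 633412*(-621/119625713) = -3883394/2863109 - 393348852/119625713 = -1590754414410790/342501455521717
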